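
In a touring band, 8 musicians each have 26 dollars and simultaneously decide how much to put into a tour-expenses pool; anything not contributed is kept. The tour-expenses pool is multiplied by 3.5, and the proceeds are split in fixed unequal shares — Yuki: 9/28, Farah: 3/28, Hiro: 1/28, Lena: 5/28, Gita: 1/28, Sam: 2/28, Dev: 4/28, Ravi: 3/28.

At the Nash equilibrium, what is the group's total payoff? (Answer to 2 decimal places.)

273.00 dollars

A player with share s gets back 3.5·s per unit contributed, so full contribution is dominant for anyone with s > 1/3.5 = 0.2857 and zero contribution is dominant for anyone below.
Yuki alone (share 9/28) is above the threshold, contributing 26; the remaining 7 contribute 0. Total contributed: 26.
The tour-expenses pool pays out 3.5 × 26 = 91.00 in total (split across the unequal shares, but the aggregate is all that matters for the group sum).
The 7 free-riders keep 26 each, adding 182. Group total = 182 + 91.00 = 273.00.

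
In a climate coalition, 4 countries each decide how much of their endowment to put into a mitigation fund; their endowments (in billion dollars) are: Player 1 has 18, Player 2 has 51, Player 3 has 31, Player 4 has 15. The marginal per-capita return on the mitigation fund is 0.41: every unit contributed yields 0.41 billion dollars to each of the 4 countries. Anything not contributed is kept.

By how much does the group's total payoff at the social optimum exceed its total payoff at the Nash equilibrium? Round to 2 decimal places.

The private return per contributed unit is 0.41 < 1 for everyone, so the Nash equilibrium is zero contribution and the group total is Σ E_j = 18 + 51 + 31 + 15 = 115.
Each contributed unit returns 1.640 to the group, so the social optimum is full contribution by everyone: group total = 1.640 × 115 = 188.60.
Efficiency loss = (1.640 − 1) × 115 = 73.60.

73.60 billion dollars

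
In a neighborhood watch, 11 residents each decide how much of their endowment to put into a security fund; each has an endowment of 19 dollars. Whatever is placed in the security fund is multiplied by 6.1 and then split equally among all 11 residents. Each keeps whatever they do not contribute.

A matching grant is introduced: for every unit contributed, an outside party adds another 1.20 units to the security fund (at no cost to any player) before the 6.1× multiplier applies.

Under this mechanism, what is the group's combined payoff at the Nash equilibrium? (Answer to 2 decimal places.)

2804.78 dollars

The effective private return per unit is now 6.1 × 2.20 / 11 = 1.2200 > 1, so every player's dominant strategy flips to full contribution.
At the Nash equilibrium everyone contributes 19. Group total payoff = 6.1 × 2.20 × 209 = 2804.78.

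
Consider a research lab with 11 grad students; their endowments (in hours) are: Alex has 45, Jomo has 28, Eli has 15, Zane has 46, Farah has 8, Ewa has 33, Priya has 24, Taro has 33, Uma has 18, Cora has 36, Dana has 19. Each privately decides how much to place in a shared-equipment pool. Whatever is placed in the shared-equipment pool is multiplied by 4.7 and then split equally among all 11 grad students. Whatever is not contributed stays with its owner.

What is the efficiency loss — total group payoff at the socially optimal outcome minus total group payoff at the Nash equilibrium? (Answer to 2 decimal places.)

1128.50 hours

The private return per contributed unit is 4.7/11 = 0.4273 < 1 for every player regardless of endowment, so the Nash equilibrium is zero contribution and the group total is Σ E_j = 45 + 28 + 15 + 46 + 8 + 33 + 24 + 33 + 18 + 36 + 19 = 305.
Each contributed unit returns 4.700 to the group, so the social optimum is full contribution by everyone: group total = 4.700 × 305 = 1433.50.
Efficiency loss = (4.700 − 1) × 305 = 1128.50.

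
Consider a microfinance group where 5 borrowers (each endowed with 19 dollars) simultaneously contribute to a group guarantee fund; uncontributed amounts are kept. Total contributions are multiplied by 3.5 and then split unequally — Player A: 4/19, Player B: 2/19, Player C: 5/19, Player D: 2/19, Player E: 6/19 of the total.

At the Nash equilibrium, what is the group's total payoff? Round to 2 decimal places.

For player j, contributing a unit is worthwhile iff 3.5 × (j's share) ≥ 1, i.e. iff j's share is at least 0.2857.
Player E alone (share 6/19) is above the threshold, contributing 19; the remaining 4 contribute 0. Total contributed: 19.
The group guarantee fund pays out 3.5 × 19 = 66.50 in total (split across the unequal shares, but the aggregate is all that matters for the group sum).
The 4 free-riders keep 19 each, adding 76. Group total = 76 + 66.50 = 142.50.

142.50 dollars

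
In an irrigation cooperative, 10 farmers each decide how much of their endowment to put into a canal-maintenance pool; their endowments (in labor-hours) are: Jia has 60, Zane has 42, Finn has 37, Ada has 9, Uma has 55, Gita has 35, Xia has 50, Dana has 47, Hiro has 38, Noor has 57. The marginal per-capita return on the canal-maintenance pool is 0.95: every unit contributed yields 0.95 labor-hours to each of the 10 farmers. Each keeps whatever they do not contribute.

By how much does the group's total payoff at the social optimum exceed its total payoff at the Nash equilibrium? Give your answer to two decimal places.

The private return per contributed unit is 0.95 < 1 for everyone, so the Nash equilibrium is zero contribution and the group total is Σ E_j = 60 + 42 + 37 + 9 + 55 + 35 + 50 + 47 + 38 + 57 = 430.
Each contributed unit returns 9.500 to the group, so the social optimum is full contribution by everyone: group total = 9.500 × 430 = 4085.00.
Efficiency loss = (9.500 − 1) × 430 = 3655.00.

3655.00 labor-hours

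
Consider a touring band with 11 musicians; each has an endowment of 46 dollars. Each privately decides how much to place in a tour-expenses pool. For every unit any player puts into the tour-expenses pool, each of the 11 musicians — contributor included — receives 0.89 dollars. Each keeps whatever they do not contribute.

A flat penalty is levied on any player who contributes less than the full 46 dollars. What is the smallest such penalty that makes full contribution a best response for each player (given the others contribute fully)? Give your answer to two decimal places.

Given the others contribute fully, the best deviation is to contribute 0 (any partial contribution still incurs the fine and gives up units whose private return 0.89 is below 1).
Deviating from 46 to 0 saves 46 dollars but forfeits the deviator's share of the drop in the tour-expenses pool: 0.89 × 46 = 40.94.
So the deviation gain is 46 − 40.94 = 5.06, and the fine must be at least 5.06 dollars to wipe it out.

5.06 dollars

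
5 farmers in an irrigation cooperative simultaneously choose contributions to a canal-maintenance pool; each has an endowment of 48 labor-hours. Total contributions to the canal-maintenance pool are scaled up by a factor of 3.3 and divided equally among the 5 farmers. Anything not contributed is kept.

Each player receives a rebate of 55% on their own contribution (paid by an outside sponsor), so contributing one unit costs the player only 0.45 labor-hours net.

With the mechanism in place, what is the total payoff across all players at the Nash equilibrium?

924.00 labor-hours

The effective private return per unit is now (3.3/5) / 0.45 = 1.4667 > 1, so every player's dominant strategy flips to full contribution.
So the Nash equilibrium is full contribution by all 5; the group earns 5 × (48 × 0.55 + 3.3 × 48) = 924.00.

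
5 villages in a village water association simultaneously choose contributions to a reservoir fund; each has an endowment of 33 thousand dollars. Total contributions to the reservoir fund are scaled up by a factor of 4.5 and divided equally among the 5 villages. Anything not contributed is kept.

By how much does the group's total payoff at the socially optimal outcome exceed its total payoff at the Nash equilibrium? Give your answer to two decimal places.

Each contributed unit returns 4.5/5 = 0.9000 to its contributor — below 1 — so contributing 0 is dominant for every player. At the Nash equilibrium everyone keeps their 33, and the group total is 5 × 33 = 165.
Each contributed unit returns 4.500 to the group as a whole (0.9000 to each of 5 players), which exceeds 1, so the social optimum is full contribution: group total = 4.500 × 165 = 742.50.
Efficiency loss = 742.50 − 165 = 577.50.

577.50 thousand dollars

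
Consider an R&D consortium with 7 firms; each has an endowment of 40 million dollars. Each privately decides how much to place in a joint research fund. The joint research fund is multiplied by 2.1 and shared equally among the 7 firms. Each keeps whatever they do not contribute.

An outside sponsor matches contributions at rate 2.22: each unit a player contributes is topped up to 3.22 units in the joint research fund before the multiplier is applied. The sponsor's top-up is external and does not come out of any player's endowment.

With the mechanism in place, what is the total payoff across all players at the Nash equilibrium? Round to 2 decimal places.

280.00 million dollars

Even with the mechanism, each unit contributed returns only 2.1 × 3.22 / 7 = 0.9660 per unit of net cost, so contributing nothing is still dominant.
At the Nash equilibrium no one contributes; group total payoff = 7 × 40 = 280.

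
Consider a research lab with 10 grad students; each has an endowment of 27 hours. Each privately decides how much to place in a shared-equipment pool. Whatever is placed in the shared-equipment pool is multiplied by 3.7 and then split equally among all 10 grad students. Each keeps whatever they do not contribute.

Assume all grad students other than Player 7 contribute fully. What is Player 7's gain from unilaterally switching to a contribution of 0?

17.01 hours

Switching from a contribution of 27 to 0 lets Player 7 keep an extra 27 hours, but lowers the shared-equipment pool by 27, which costs Player 7 their own share of that drop: 3.7/10 × 27 = 9.99.
Net gain = 27 − 9.99 = 17.01. The private return per contributed unit (0.3700) is below 1, so free-riding is indeed the best response regardless of what the others do.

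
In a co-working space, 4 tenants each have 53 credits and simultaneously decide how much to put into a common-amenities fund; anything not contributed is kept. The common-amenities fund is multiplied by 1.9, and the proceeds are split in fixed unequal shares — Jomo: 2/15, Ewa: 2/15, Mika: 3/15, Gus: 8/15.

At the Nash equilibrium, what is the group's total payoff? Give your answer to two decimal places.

259.70 credits

Each unit j contributes comes back to j as 1.9 × (j's share), so j prefers to contribute only if that share exceeds 1/1.9 = 0.5263; otherwise keeping the unit dominates.
Gus alone (share 8/15) is above the threshold, contributing 53; the remaining 3 contribute 0. Total contributed: 53.
The common-amenities fund pays out 1.9 × 53 = 100.70 in total (split across the unequal shares, but the aggregate is all that matters for the group sum).
The 3 free-riders keep 53 each, adding 159. Group total = 159 + 100.70 = 259.70.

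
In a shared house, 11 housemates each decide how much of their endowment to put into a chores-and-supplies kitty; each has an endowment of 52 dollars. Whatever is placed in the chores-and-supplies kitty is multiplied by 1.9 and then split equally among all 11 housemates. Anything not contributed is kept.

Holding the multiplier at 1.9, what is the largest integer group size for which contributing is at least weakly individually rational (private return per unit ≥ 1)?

Private return per unit is 1.9/(group size), which is ≥ 1 whenever the group size is ≤ 1.9.
The largest such integer is 1.

1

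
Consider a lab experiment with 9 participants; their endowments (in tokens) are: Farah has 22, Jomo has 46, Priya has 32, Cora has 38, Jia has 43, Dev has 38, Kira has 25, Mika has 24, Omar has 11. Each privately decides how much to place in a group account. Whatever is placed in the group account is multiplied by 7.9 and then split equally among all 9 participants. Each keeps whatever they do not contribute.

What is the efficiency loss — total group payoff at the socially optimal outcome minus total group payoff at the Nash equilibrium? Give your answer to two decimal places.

1925.10 tokens

The private return per contributed unit is 7.9/9 = 0.8778 < 1 for every player regardless of endowment, so the Nash equilibrium is zero contribution and the group total is Σ E_j = 22 + 46 + 32 + 38 + 43 + 38 + 25 + 24 + 11 = 279.
Each contributed unit returns 7.900 to the group, so the social optimum is full contribution by everyone: group total = 7.900 × 279 = 2204.10.
Efficiency loss = (7.900 − 1) × 279 = 1925.10.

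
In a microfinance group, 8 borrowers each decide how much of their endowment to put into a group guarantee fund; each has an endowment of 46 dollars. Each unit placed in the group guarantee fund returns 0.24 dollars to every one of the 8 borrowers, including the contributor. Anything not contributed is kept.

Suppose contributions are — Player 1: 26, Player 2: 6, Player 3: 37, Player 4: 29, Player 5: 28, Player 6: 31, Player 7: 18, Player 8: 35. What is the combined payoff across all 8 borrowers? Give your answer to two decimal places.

561.20 dollars

Total contributed: 26 + 6 + 37 + 29 + 28 + 31 + 18 + 35 = 210; total kept: 8 × 46 − 210 = 158.
The group guarantee fund pays out 0.24 × 8 × 210 = 403.20 in aggregate.
Group total = 158 + 403.20 = 561.20.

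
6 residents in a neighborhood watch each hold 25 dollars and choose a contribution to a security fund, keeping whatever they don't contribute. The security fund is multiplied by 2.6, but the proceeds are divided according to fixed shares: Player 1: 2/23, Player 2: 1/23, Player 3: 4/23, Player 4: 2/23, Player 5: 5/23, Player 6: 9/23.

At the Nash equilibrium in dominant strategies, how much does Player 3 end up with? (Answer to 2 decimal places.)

Each unit j contributes comes back to j as 2.6 × (j's share), so j prefers to contribute only if that share exceeds 1/2.6 = 0.3846; otherwise keeping the unit dominates.
The only share above 0.3846 is Player 6's 9/23, contributing 25; the remaining 5 contribute 0. Total contributed: 25.
Player 3 keeps 25 and receives 2.6 × 25 × 4/23 = 11.30 from the security fund, for a payoff of 36.30.

36.30 dollars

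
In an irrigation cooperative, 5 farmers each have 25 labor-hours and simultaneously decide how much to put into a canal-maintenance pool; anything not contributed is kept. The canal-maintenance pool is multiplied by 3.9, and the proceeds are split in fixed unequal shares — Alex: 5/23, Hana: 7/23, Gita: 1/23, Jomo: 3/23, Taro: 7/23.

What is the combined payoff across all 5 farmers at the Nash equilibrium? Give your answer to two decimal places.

Each unit j contributes comes back to j as 3.9 × (j's share), so j prefers to contribute only if that share exceeds 1/3.9 = 0.2564; otherwise keeping the unit dominates.
Hana and Taro clear that bar, contributing 25 each; the remaining 3 contribute 0. Total contributed: 50.
The canal-maintenance pool pays out 3.9 × 50 = 195.00 in total (split across the unequal shares, but the aggregate is all that matters for the group sum).
The 3 free-riders keep 25 each, adding 75. Group total = 75 + 195.00 = 270.00.

270.00 labor-hours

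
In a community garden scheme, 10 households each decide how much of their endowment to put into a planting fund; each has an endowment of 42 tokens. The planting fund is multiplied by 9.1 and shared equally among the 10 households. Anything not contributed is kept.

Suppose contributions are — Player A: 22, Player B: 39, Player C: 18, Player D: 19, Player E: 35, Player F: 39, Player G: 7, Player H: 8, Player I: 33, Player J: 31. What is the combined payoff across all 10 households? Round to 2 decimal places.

Total contributed: 22 + 39 + 18 + 19 + 35 + 39 + 7 + 8 + 33 + 31 = 251; total kept: 10 × 42 − 251 = 169.
The planting fund pays out 9.1 × 251 = 2284.10 in aggregate.
Group total = 169 + 2284.10 = 2453.10.

2453.10 tokens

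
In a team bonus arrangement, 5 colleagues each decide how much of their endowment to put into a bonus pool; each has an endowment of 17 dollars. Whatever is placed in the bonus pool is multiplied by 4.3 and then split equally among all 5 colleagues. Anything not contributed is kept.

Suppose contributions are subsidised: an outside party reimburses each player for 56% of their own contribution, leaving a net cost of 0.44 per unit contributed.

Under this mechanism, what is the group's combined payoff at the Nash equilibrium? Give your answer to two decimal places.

Under the mechanism each unit contributed yields (4.3/5) / 0.44 = 1.9545 back to its contributor per unit of net cost, which exceeds 1, making full contribution the dominant choice for everyone.
So the Nash equilibrium is full contribution by all 5; the group earns 5 × (17 × 0.56 + 4.3 × 17) = 413.10.

413.10 dollars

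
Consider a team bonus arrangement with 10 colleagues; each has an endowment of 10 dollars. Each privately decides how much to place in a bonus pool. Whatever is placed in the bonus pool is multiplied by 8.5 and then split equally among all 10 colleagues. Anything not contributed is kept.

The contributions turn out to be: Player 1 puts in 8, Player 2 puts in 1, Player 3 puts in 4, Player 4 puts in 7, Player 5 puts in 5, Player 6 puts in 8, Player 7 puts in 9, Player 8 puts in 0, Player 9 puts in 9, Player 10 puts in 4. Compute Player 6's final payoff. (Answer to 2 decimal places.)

Total contributed: 8 + 1 + 4 + 7 + 5 + 8 + 9 + 0 + 9 + 4 = 55.
Each receives 8.5 × 55 / 10 = 46.75 from the bonus pool.
Player 6 keeps 10 − 8 = 2, so Player 6's payoff is 2 + 46.75 = 48.75.

48.75 dollars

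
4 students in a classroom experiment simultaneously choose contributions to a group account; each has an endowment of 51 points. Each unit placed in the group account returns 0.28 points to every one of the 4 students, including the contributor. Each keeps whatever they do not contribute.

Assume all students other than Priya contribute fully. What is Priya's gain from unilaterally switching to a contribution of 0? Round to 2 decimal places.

36.72 points

Switching from a contribution of 51 to 0 lets Priya keep an extra 51 points, but lowers the group account by 51, which costs Priya their own share of that drop: 0.28 × 51 = 14.28.
Net gain = 51 − 14.28 = 36.72. The private return per contributed unit (0.28) is below 1, so free-riding is indeed the best response regardless of what the others do.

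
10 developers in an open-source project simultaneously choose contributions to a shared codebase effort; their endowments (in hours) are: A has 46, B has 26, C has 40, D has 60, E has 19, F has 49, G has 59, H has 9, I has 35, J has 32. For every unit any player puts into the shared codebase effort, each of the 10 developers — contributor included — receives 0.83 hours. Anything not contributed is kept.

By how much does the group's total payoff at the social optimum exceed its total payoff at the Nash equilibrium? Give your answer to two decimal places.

The private return per contributed unit is 0.83 < 1 for everyone, so the Nash equilibrium is zero contribution and the group total is Σ E_j = 46 + 26 + 40 + 60 + 19 + 49 + 59 + 9 + 35 + 32 = 375.
Each contributed unit returns 8.300 to the group, so the social optimum is full contribution by everyone: group total = 8.300 × 375 = 3112.50.
Efficiency loss = (8.300 − 1) × 375 = 2737.50.

2737.50 hours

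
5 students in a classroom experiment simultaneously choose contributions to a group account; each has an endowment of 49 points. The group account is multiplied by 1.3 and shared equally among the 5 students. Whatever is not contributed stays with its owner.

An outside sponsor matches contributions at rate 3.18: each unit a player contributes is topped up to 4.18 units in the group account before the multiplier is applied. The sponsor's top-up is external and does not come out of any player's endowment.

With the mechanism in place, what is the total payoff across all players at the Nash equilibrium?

Under the mechanism each unit contributed yields 1.3 × 4.18 / 5 = 1.0868 back to its contributor per unit of net cost, which exceeds 1, making full contribution the dominant choice for everyone.
At the Nash equilibrium everyone contributes 49. Group total payoff = 1.3 × 4.18 × 245 = 1331.33.

1331.33 points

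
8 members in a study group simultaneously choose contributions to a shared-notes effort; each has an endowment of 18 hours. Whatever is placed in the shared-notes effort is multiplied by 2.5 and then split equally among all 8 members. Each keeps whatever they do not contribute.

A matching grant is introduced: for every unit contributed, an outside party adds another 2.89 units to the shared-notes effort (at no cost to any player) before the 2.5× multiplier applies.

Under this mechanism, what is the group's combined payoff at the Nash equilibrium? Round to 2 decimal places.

Under the mechanism each unit contributed yields 2.5 × 3.89 / 8 = 1.2156 back to its contributor per unit of net cost, which exceeds 1, making full contribution the dominant choice for everyone.
At the Nash equilibrium everyone contributes 18. Group total payoff = 2.5 × 3.89 × 144 = 1400.40.

1400.40 hours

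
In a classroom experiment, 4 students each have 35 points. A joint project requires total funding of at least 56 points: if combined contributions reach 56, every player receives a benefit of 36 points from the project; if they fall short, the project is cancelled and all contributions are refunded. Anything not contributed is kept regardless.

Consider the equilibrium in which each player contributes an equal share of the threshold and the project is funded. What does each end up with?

Equal share of the threshold: 56/4 = 14.
At this profile no one gains by cutting their contribution: any cut drops the total below 56, the project is cancelled, contributions are refunded, and the deviator ends with 35, which is less than 35 − 14 + 36 = 57. Contributing more than 14 just wastes the excess. So contributing exactly 14 is a best response.
Each player's payoff: 35 − 14 + 36 = 57.

57 points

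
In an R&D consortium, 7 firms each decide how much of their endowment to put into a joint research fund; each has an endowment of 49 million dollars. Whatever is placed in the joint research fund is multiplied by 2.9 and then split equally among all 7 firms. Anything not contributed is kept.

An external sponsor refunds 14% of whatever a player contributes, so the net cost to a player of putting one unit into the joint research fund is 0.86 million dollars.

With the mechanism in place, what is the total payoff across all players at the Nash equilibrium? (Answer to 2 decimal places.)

343.00 million dollars

The effective private return is (2.9/7) / 0.86 = 0.4817, which is still under 1, so the mechanism doesn't change anyone's dominant strategy: zero contribution.
Everyone keeps their endowment and the group total is 7 × 49 = 343.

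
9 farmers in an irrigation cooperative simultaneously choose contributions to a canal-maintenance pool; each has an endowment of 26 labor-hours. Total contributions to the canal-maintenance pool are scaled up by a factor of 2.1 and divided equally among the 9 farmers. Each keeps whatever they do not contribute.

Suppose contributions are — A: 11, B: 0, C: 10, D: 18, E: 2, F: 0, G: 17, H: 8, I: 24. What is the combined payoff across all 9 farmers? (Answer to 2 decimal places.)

Total contributed: 11 + 0 + 10 + 18 + 2 + 0 + 17 + 8 + 24 = 90; total kept: 9 × 26 − 90 = 144.
The canal-maintenance pool pays out 2.1 × 90 = 189.00 in aggregate.
Group total = 144 + 189.00 = 333.00.

333.00 labor-hours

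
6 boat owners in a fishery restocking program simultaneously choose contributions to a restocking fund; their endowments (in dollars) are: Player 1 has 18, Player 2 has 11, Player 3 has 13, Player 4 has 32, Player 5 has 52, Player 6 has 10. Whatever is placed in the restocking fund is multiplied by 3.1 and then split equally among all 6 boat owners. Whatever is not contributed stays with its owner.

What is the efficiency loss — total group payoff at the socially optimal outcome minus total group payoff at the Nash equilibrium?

285.60 dollars

The private return per contributed unit is 3.1/6 = 0.5167 < 1 for every player regardless of endowment, so the Nash equilibrium is zero contribution and the group total is Σ E_j = 18 + 11 + 13 + 32 + 52 + 10 = 136.
Each contributed unit returns 3.100 to the group, so the social optimum is full contribution by everyone: group total = 3.100 × 136 = 421.60.
Efficiency loss = (3.100 − 1) × 136 = 285.60.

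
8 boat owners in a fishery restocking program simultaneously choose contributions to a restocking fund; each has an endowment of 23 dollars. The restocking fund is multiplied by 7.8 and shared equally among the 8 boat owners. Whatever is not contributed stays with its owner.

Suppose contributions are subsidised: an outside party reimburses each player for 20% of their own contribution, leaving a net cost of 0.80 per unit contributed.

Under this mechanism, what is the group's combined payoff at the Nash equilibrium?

With the mechanism, a contributed unit returns (7.8/8) / 0.80 = 1.2188 per unit of net cost to the contributor — now above 1 — so contributing fully is weakly dominant for every player.
At the Nash equilibrium everyone contributes 23. Group total payoff = 8 × (23 × 0.20 + 7.8 × 23) = 1472.00.

1472.00 dollars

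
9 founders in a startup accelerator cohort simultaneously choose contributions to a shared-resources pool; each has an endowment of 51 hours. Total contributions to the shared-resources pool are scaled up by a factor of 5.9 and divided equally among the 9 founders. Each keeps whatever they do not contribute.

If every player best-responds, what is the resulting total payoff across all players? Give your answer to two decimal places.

459.00 hours

Each contributed unit returns 5.9/9 = 0.6556 to its contributor — below 1 — so contributing 0 is dominant for every player. At the Nash equilibrium everyone keeps their 51, and the group total is 9 × 51 = 459.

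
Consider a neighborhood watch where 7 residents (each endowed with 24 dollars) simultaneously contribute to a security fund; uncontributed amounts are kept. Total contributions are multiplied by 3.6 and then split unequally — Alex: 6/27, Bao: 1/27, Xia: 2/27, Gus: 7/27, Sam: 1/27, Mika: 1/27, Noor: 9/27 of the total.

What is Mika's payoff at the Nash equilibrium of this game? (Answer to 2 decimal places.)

Each unit j contributes comes back to j as 3.6 × (j's share), so j prefers to contribute only if that share exceeds 1/3.6 = 0.2778; otherwise keeping the unit dominates.
The only share above 0.2778 is Noor's 9/27, contributing 24; the remaining 6 contribute 0. Total contributed: 24.
Mika keeps 24 and receives 3.6 × 24 × 1/27 = 3.20 from the security fund, for a payoff of 27.20.

27.20 dollars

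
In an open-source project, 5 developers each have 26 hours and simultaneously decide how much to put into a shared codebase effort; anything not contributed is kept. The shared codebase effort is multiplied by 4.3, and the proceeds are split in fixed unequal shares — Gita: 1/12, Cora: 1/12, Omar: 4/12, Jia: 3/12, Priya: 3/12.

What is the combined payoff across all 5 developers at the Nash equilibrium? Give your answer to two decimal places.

A player with share s gets back 4.3·s per unit contributed, so full contribution is dominant for anyone with s > 1/4.3 = 0.2326 and zero contribution is dominant for anyone below.
Omar, Jia and Priya are above the threshold, contributing 26 each; the remaining 2 contribute 0. Total contributed: 78.
The shared codebase effort pays out 4.3 × 78 = 335.40 in total (split across the unequal shares, but the aggregate is all that matters for the group sum).
The 2 free-riders keep 26 each, adding 52. Group total = 52 + 335.40 = 387.40.

387.40 hours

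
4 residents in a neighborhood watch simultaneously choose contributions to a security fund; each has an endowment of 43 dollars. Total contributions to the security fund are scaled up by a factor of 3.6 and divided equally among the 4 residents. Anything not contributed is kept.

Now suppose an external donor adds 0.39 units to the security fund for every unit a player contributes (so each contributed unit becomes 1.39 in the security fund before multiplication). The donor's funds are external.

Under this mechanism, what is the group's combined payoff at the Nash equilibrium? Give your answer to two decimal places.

860.69 dollars

The effective private return per unit is now 3.6 × 1.39 / 4 = 1.2510 > 1, so every player's dominant strategy flips to full contribution.
At the Nash equilibrium everyone contributes 43. Group total payoff = 3.6 × 1.39 × 172 = 860.69.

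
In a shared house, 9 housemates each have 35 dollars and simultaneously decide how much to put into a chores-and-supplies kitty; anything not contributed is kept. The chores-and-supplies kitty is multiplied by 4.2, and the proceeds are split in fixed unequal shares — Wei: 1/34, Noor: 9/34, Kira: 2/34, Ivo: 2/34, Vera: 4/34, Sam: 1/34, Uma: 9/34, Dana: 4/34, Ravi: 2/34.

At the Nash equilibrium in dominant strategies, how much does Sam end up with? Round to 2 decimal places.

43.65 dollars

Each unit j contributes comes back to j as 4.2 × (j's share), so j prefers to contribute only if that share exceeds 1/4.2 = 0.2381; otherwise keeping the unit dominates.
Noor and Uma are above the threshold, contributing 35 each; the remaining 7 contribute 0. Total contributed: 70.
Sam keeps 35 and receives 4.2 × 70 × 1/34 = 8.65 from the chores-and-supplies kitty, for a payoff of 43.65.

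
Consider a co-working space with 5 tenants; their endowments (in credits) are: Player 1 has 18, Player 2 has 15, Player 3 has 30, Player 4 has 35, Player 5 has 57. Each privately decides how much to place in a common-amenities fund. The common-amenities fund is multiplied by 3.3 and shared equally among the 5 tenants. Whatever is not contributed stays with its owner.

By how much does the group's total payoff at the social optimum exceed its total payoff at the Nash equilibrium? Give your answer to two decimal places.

The private return per contributed unit is 3.3/5 = 0.6600 < 1 for every player regardless of endowment, so the Nash equilibrium is zero contribution and the group total is Σ E_j = 18 + 15 + 30 + 35 + 57 = 155.
Each contributed unit returns 3.300 to the group, so the social optimum is full contribution by everyone: group total = 3.300 × 155 = 511.50.
Efficiency loss = (3.300 − 1) × 155 = 356.50.

356.50 credits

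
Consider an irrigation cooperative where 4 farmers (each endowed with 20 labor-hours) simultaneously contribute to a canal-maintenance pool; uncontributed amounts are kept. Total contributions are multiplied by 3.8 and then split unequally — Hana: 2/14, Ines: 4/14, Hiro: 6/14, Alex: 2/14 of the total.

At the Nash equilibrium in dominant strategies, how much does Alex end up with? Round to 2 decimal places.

A player with share s gets back 3.8·s per unit contributed, so full contribution is dominant for anyone with s > 1/3.8 = 0.2632 and zero contribution is dominant for anyone below.
Ines and Hiro clear that bar, contributing 20 each; the remaining 2 contribute 0. Total contributed: 40.
Alex keeps 20 and receives 3.8 × 40 × 2/14 = 21.71 from the canal-maintenance pool, for a payoff of 41.71.

41.71 labor-hours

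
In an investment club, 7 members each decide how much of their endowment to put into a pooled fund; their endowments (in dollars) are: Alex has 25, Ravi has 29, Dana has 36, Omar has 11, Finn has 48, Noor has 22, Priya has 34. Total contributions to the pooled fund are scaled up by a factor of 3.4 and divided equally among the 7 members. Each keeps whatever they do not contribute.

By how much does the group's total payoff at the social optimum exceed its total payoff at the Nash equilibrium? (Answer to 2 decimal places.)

492.00 dollars

The private return per contributed unit is 3.4/7 = 0.4857 < 1 for every player regardless of endowment, so the Nash equilibrium is zero contribution and the group total is Σ E_j = 25 + 29 + 36 + 11 + 48 + 22 + 34 = 205.
Each contributed unit returns 3.400 to the group, so the social optimum is full contribution by everyone: group total = 3.400 × 205 = 697.00.
Efficiency loss = (3.400 − 1) × 205 = 492.00.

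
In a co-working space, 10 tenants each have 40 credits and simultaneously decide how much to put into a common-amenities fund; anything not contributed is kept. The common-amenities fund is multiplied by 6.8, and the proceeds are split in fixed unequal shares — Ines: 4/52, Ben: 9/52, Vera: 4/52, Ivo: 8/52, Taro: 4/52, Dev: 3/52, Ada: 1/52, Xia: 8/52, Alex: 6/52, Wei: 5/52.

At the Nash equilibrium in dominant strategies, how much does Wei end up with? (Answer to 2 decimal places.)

A player with share s gets back 6.8·s per unit contributed, so full contribution is dominant for anyone with s > 1/6.8 = 0.1471 and zero contribution is dominant for anyone below.
Ben, Ivo and Xia clear that bar, contributing 40 each; the remaining 7 contribute 0. Total contributed: 120.
Wei keeps 40 and receives 6.8 × 120 × 5/52 = 78.46 from the common-amenities fund, for a payoff of 118.46.

118.46 credits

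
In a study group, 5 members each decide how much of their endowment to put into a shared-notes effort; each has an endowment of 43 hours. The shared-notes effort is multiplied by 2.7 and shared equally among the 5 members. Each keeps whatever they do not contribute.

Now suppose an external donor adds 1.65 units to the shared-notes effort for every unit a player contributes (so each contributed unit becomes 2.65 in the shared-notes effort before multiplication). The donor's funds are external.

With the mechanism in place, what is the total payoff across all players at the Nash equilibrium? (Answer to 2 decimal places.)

1538.33 hours

With the mechanism, a contributed unit returns 2.7 × 2.65 / 5 = 1.4310 per unit of net cost to the contributor — now above 1 — so contributing fully is weakly dominant for every player.
So the Nash equilibrium is full contribution by all 5; the group earns 2.7 × 2.65 × 215 = 1538.33.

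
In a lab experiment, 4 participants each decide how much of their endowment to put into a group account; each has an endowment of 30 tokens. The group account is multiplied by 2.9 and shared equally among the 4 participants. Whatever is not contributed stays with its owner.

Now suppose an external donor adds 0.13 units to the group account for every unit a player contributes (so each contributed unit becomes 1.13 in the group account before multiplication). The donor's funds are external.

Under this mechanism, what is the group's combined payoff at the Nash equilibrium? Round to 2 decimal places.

With the mechanism, a contributed unit returns 2.9 × 1.13 / 4 = 0.8193 per unit of net cost — still below 1 — so contributing 0 remains dominant for every player.
At the Nash equilibrium no one contributes; group total payoff = 4 × 30 = 120.

120.00 tokens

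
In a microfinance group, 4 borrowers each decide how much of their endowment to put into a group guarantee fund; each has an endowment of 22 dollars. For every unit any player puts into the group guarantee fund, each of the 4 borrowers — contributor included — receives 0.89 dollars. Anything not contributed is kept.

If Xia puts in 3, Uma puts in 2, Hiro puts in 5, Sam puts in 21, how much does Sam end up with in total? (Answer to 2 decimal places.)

28.59 dollars

Total contributed: 3 + 2 + 5 + 21 = 31.
Each receives 0.89 × 31 = 27.59 from the group guarantee fund.
Sam keeps 22 − 21 = 1, so Sam's payoff is 1 + 27.59 = 28.59.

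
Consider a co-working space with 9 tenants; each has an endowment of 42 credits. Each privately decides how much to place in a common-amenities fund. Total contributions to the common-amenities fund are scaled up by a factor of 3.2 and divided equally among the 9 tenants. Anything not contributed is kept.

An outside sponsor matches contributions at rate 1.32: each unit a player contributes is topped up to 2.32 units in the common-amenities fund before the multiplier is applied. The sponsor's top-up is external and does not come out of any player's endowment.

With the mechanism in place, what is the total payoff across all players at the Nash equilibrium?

378.00 credits

With the mechanism, a contributed unit returns 3.2 × 2.32 / 9 = 0.8249 per unit of net cost — still below 1 — so contributing 0 remains dominant for every player.
At the Nash equilibrium no one contributes; group total payoff = 9 × 42 = 378.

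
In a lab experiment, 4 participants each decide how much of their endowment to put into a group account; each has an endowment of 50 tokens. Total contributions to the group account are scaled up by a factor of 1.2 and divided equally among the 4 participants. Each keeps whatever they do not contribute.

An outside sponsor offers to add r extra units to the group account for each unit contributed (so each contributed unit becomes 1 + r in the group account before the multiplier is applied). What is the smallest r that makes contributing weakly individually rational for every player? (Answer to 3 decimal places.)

With matching at rate r, one contributed unit becomes (1 + r) in the group account and returns 1.2 × (1 + r) / 4 to the contributor.
Setting this equal to 1: 1 + r = 4/1.2 = 3.3333.
So the minimum matching rate is r = 3.3333 − 1 = 2.333.

2.333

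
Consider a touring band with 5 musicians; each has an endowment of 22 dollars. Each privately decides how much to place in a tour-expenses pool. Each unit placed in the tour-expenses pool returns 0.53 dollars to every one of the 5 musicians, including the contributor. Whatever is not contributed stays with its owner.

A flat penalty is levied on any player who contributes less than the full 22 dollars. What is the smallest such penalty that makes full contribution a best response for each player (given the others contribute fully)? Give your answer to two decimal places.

Given the others contribute fully, the best deviation is to contribute 0 (any partial contribution still incurs the fine and gives up units whose private return 0.53 is below 1).
Deviating from 22 to 0 saves 22 dollars but forfeits the deviator's share of the drop in the tour-expenses pool: 0.53 × 22 = 11.66.
So the deviation gain is 22 − 11.66 = 10.34, and the fine must be at least 10.34 dollars to wipe it out.

10.34 dollars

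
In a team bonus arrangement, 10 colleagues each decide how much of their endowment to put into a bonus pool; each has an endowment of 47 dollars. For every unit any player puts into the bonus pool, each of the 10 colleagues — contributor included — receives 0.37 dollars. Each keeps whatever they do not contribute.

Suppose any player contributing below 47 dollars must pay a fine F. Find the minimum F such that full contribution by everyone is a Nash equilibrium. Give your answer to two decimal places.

Given the others contribute fully, the best deviation is to contribute 0 (any partial contribution still incurs the fine and gives up units whose private return 0.37 is below 1).
Deviating from 47 to 0 saves 47 dollars but forfeits the deviator's share of the drop in the bonus pool: 0.37 × 47 = 17.39.
So the deviation gain is 47 − 17.39 = 29.61, and the fine must be at least 29.61 dollars to wipe it out.

29.61 dollars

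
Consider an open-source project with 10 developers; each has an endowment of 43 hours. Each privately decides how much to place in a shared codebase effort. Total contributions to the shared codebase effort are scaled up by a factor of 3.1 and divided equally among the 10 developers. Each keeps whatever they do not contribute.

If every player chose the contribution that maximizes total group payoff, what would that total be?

Each contributed unit returns 3.100 to the group as a whole (0.3100 to each of 10 players), which exceeds 1, so the social optimum is full contribution: group total = 3.100 × 430 = 1333.00.

1333.00 hours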